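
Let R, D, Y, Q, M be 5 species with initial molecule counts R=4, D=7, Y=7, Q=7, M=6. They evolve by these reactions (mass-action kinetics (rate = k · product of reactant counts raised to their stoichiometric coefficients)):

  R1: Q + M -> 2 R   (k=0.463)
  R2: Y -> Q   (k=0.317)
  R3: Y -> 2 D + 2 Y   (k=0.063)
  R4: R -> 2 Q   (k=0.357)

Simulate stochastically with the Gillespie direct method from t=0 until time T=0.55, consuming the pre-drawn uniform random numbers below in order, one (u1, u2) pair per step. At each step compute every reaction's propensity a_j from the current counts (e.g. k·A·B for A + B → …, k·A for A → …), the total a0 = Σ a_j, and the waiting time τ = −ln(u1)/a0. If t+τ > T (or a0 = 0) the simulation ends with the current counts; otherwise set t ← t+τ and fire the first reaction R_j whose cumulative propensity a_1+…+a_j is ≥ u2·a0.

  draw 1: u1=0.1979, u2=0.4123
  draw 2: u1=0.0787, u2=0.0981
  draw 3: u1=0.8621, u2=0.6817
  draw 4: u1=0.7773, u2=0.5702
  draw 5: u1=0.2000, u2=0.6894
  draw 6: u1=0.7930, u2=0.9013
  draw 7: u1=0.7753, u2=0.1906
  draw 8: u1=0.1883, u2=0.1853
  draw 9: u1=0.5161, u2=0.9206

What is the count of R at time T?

R at T = 13

t=0.000: R=4 D=7 Y=7 Q=7 M=6
Draw 1: a1=19.446, a2=2.219, a3=0.441, a4=1.428, a0=23.534; τ=−ln(0.1979)/23.534=0.069 → t=0.069; u2·a0=0.4123·23.534=9.703 ≤ a1=19.446 → R1 fires; R=6 D=7 Y=7 Q=6 M=5
Draw 2: a1=13.890, a2=2.219, a3=0.441, a4=2.142, a0=18.692; τ=−ln(0.0787)/18.692=0.136 → t=0.205; u2·a0=0.0981·18.692=1.834 ≤ a1=13.890 → R1 fires; R=8 D=7 Y=7 Q=5 M=4
Draw 3: a1=9.260, a2=2.219, a3=0.441, a4=2.856, a0=14.776; τ=−ln(0.8621)/14.776=0.010 → t=0.215; u2·a0=0.6817·14.776=10.073; a1=9.260 < 10.073 ≤ a1+a2=11.479 → R2 fires; R=8 D=7 Y=6 Q=6 M=4
Draw 4: a1=11.112, a2=1.902, a3=0.378, a4=2.856, a0=16.248; τ=−ln(0.7773)/16.248=0.016 → t=0.230; u2·a0=0.5702·16.248=9.265 ≤ a1=11.112 → R1 fires; R=10 D=7 Y=6 Q=5 M=3
Draw 5: a1=6.945, a2=1.902, a3=0.378, a4=3.570, a0=12.795; τ=−ln(0.2000)/12.795=0.126 → t=0.356; u2·a0=0.6894·12.795=8.821; a1=6.945 < 8.821 ≤ a1+a2=8.847 → R2 fires; R=10 D=7 Y=5 Q=6 M=3
Draw 6: a1=8.334, a2=1.585, a3=0.315, a4=3.570, a0=13.804; τ=−ln(0.7930)/13.804=0.017 → t=0.373; u2·a0=0.9013·13.804=12.442; a1+…+a3=10.234 < 12.442 ≤ a1+…+a4=13.804 → R4 fires; R=9 D=7 Y=5 Q=8 M=3
Draw 7: a1=11.112, a2=1.585, a3=0.315, a4=3.213, a0=16.225; τ=−ln(0.7753)/16.225=0.016 → t=0.389; u2·a0=0.1906·16.225=3.092 ≤ a1=11.112 → R1 fires; R=11 D=7 Y=5 Q=7 M=2
Draw 8: a1=6.482, a2=1.585, a3=0.315, a4=3.927, a0=12.309; τ=−ln(0.1883)/12.309=0.136 → t=0.524; u2·a0=0.1853·12.309=2.281 ≤ a1=6.482 → R1 fires; R=13 D=7 Y=5 Q=6 M=1
Draw 9: a1=2.778, a2=1.585, a3=0.315, a4=4.641, a0=9.319; τ=−ln(0.5161)/9.319=0.071 → t=0.595 > T=0.55: stop.
Read off R at T=0.55: 13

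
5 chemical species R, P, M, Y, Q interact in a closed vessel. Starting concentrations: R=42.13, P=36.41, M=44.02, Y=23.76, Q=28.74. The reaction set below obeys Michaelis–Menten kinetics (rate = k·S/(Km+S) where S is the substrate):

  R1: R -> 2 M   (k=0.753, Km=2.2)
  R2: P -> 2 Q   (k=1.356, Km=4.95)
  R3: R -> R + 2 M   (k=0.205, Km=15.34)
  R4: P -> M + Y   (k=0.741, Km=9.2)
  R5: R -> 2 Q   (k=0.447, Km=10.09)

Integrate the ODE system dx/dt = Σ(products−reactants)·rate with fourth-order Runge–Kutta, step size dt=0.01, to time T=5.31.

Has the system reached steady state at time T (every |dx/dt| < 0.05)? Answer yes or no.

Steady state at T: no

RK4 with dt=0.01: 531 steps to T=5.31. Trajectory (selected grid times):
t=0.00: R=42.13 P=36.41 M=44.02 Y=23.76 Q=28.74
t=0.59: R=41.50 P=35.36 M=45.39 Y=24.11 Q=30.57
t=1.18: R=40.86 P=34.31 M=46.75 Y=24.45 Q=32.40
t=1.77: R=40.23 P=33.27 M=48.12 Y=24.80 Q=34.21
t=2.36: R=39.60 P=32.23 M=49.47 Y=25.14 Q=36.02
t=2.95: R=38.97 P=31.20 M=50.83 Y=25.48 Q=37.83
t=3.54: R=38.34 P=30.18 M=52.18 Y=25.81 Q=39.62
t=4.13: R=37.71 P=29.16 M=53.53 Y=26.15 Q=41.41
t=4.72: R=37.08 P=28.15 M=54.87 Y=26.48 Q=43.19
t=5.31: R=36.46 P=27.14 M=56.20 Y=26.81 Q=44.96
Rates at T: R1=0.7101, R2=1.1468, R3=0.1443, R4=0.5534, R5=0.3501
dx/dt at T (Σ net stoichiometry × rate): R=-1.0602, P=-1.7002, M=+2.2623, Y=+0.5534, Q=+2.9939
Largest |dx/dt| is |+2.9939| (Q) ≥ 0.05 → not steady.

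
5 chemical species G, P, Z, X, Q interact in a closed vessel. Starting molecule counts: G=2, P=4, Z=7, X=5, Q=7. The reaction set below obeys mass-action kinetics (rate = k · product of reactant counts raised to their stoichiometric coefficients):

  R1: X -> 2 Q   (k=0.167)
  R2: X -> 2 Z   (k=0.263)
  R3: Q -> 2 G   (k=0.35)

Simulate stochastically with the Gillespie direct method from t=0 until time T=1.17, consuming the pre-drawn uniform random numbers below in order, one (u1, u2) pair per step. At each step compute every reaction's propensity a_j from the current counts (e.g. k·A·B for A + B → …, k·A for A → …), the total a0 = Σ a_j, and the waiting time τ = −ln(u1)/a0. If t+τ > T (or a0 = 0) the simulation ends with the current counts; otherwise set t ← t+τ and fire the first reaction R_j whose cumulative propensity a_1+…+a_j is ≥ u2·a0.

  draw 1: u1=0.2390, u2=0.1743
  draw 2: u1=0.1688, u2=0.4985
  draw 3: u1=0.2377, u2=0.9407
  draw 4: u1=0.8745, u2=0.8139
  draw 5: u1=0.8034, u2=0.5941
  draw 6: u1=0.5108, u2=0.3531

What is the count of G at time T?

G at T = 10

t=0.000: G=2 P=4 Z=7 X=5 Q=7
Draw 1: a1=0.835, a2=1.315, a3=2.450, a0=4.600; τ=−ln(0.2390)/4.600=0.311 → t=0.311; u2·a0=0.1743·4.600=0.802 ≤ a1=0.835 → R1 fires; G=2 P=4 Z=7 X=4 Q=9
Draw 2: a1=0.668, a2=1.052, a3=3.150, a0=4.870; τ=−ln(0.1688)/4.870=0.365 → t=0.676; u2·a0=0.4985·4.870=2.428; a1+a2=1.720 < 2.428 ≤ a1+…+a3=4.870 → R3 fires; G=4 P=4 Z=7 X=4 Q=8
Draw 3: a1=0.668, a2=1.052, a3=2.800, a0=4.520; τ=−ln(0.2377)/4.520=0.318 → t=0.994; u2·a0=0.9407·4.520=4.252; a1+a2=1.720 < 4.252 ≤ a1+…+a3=4.520 → R3 fires; G=6 P=4 Z=7 X=4 Q=7
Draw 4: a1=0.668, a2=1.052, a3=2.450, a0=4.170; τ=−ln(0.8745)/4.170=0.032 → t=1.026; u2·a0=0.8139·4.170=3.394; a1+a2=1.720 < 3.394 ≤ a1+…+a3=4.170 → R3 fires; G=8 P=4 Z=7 X=4 Q=6
Draw 5: a1=0.668, a2=1.052, a3=2.100, a0=3.820; τ=−ln(0.8034)/3.820=0.057 → t=1.084; u2·a0=0.5941·3.820=2.269; a1+a2=1.720 < 2.269 ≤ a1+…+a3=3.820 → R3 fires; G=10 P=4 Z=7 X=4 Q=5
Draw 6: a1=0.668, a2=1.052, a3=1.750, a0=3.470; τ=−ln(0.5108)/3.470=0.194 → t=1.277 > T=1.17: stop.
Read off G at T=1.17: 10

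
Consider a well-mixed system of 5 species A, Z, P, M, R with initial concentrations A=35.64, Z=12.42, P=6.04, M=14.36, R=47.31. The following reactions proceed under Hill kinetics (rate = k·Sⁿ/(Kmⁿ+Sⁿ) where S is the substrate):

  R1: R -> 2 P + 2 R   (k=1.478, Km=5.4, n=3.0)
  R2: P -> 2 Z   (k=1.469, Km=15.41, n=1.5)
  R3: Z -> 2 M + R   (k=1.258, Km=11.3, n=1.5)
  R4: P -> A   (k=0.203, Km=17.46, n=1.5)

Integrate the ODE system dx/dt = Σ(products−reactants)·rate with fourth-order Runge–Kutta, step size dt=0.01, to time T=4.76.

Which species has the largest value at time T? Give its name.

Dominant species at T: R

RK4 with dt=0.01: 476 steps to T=4.76. Trajectory (selected grid times):
t=0.00: A=35.64 Z=12.42 P=6.04 M=14.36 R=47.31
t=0.53: A=35.66 Z=12.41 P=7.41 M=15.07 R=48.45
t=1.06: A=35.69 Z=12.48 P=8.73 M=15.79 R=49.59
t=1.59: A=35.72 Z=12.62 P=10.02 M=16.51 R=50.73
t=2.12: A=35.75 Z=12.83 P=11.26 M=17.23 R=51.88
t=2.64: A=35.79 Z=13.08 P=12.45 M=17.95 R=53.00
t=3.17: A=35.83 Z=13.39 P=13.64 M=18.70 R=54.16
t=3.70: A=35.88 Z=13.75 P=14.79 M=19.46 R=55.32
t=4.23: A=35.93 Z=14.14 P=15.92 M=20.23 R=56.49
t=4.76: A=35.98 Z=14.56 P=17.02 M=21.01 R=57.66
At T=4.76: A=35.98 Z=14.56 P=17.02 M=21.01 R=57.66; the largest is R.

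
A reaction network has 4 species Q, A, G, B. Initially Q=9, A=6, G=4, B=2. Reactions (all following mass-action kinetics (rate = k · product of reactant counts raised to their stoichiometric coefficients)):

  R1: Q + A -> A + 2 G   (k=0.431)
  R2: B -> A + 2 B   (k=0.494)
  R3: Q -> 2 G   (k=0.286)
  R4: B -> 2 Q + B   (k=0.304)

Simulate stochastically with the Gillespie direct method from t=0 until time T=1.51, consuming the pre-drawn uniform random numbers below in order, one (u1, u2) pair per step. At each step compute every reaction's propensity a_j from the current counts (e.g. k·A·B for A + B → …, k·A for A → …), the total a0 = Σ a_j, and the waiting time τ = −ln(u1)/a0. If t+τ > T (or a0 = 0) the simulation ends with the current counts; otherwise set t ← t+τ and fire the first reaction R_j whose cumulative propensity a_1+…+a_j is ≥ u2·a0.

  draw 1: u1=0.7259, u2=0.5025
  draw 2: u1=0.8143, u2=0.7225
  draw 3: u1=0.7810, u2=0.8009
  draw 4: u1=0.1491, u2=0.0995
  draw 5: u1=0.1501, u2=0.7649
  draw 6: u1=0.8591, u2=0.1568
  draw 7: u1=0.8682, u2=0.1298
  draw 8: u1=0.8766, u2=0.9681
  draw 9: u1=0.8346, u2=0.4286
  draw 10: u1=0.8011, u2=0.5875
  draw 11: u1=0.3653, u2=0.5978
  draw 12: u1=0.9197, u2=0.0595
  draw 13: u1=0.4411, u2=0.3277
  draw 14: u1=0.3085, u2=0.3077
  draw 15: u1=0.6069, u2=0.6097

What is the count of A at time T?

t=0.000: Q=9 A=6 G=4 B=2
Draw 1: a1=23.274, a2=0.988, a3=2.574, a4=0.608, a0=27.444; τ=−ln(0.7259)/27.444=0.012 → t=0.012; u2·a0=0.5025·27.444=13.791 ≤ a1=23.274 → R1 fires; Q=8 A=6 G=6 B=2
Draw 2: a1=20.688, a2=0.988, a3=2.288, a4=0.608, a0=24.572; τ=−ln(0.8143)/24.572=0.008 → t=0.020; u2·a0=0.7225·24.572=17.753 ≤ a1=20.688 → R1 fires; Q=7 A=6 G=8 B=2
Draw 3: a1=18.102, a2=0.988, a3=2.002, a4=0.608, a0=21.700; τ=−ln(0.7810)/21.700=0.011 → t=0.031; u2·a0=0.8009·21.700=17.380 ≤ a1=18.102 → R1 fires; Q=6 A=6 G=10 B=2
Draw 4: a1=15.516, a2=0.988, a3=1.716, a4=0.608, a0=18.828; τ=−ln(0.1491)/18.828=0.101 → t=0.133; u2·a0=0.0995·18.828=1.873 ≤ a1=15.516 → R1 fires; Q=5 A=6 G=12 B=2
Draw 5: a1=12.930, a2=0.988, a3=1.430, a4=0.608, a0=15.956; τ=−ln(0.1501)/15.956=0.119 → t=0.251; u2·a0=0.7649·15.956=12.205 ≤ a1=12.930 → R1 fires; Q=4 A=6 G=14 B=2
Draw 6: a1=10.344, a2=0.988, a3=1.144, a4=0.608, a0=13.084; τ=−ln(0.8591)/13.084=0.012 → t=0.263; u2·a0=0.1568·13.084=2.052 ≤ a1=10.344 → R1 fires; Q=3 A=6 G=16 B=2
Draw 7: a1=7.758, a2=0.988, a3=0.858, a4=0.608, a0=10.212; τ=−ln(0.8682)/10.212=0.014 → t=0.277; u2·a0=0.1298·10.212=1.326 ≤ a1=7.758 → R1 fires; Q=2 A=6 G=18 B=2
Draw 8: a1=5.172, a2=0.988, a3=0.572, a4=0.608, a0=7.340; τ=−ln(0.8766)/7.340=0.018 → t=0.295; u2·a0=0.9681·7.340=7.106; a1+…+a3=6.732 < 7.106 ≤ a1+…+a4=7.340 → R4 fires; Q=4 A=6 G=18 B=2
Draw 9: a1=10.344, a2=0.988, a3=1.144, a4=0.608, a0=13.084; τ=−ln(0.8346)/13.084=0.014 → t=0.309; u2·a0=0.4286·13.084=5.608 ≤ a1=10.344 → R1 fires; Q=3 A=6 G=20 B=2
Draw 10: a1=7.758, a2=0.988, a3=0.858, a4=0.608, a0=10.212; τ=−ln(0.8011)/10.212=0.022 → t=0.330; u2·a0=0.5875·10.212=6.000 ≤ a1=7.758 → R1 fires; Q=2 A=6 G=22 B=2
Draw 11: a1=5.172, a2=0.988, a3=0.572, a4=0.608, a0=7.340; τ=−ln(0.3653)/7.340=0.137 → t=0.467; u2·a0=0.5978·7.340=4.388 ≤ a1=5.172 → R1 fires; Q=1 A=6 G=24 B=2
Draw 12: a1=2.586, a2=0.988, a3=0.286, a4=0.608, a0=4.468; τ=−ln(0.9197)/4.468=0.019 → t=0.486; u2·a0=0.0595·4.468=0.266 ≤ a1=2.586 → R1 fires; Q=0 A=6 G=26 B=2
Draw 13: a1=0.000, a2=0.988, a3=0.000, a4=0.608, a0=1.596; τ=−ln(0.4411)/1.596=0.513 → t=0.999; u2·a0=0.3277·1.596=0.523; a1=0.000 < 0.523 ≤ a1+a2=0.988 → R2 fires; Q=0 A=7 G=26 B=3
Draw 14: a1=0.000, a2=1.482, a3=0.000, a4=0.912, a0=2.394; τ=−ln(0.3085)/2.394=0.491 → t=1.490; u2·a0=0.3077·2.394=0.737; a1=0.000 < 0.737 ≤ a1+a2=1.482 → R2 fires; Q=0 A=8 G=26 B=4
Draw 15: a1=0.000, a2=1.976, a3=0.000, a4=1.216, a0=3.192; τ=−ln(0.6069)/3.192=0.156 → t=1.647 > T=1.51: stop.
Read off A at T=1.51: 8

A at T = 8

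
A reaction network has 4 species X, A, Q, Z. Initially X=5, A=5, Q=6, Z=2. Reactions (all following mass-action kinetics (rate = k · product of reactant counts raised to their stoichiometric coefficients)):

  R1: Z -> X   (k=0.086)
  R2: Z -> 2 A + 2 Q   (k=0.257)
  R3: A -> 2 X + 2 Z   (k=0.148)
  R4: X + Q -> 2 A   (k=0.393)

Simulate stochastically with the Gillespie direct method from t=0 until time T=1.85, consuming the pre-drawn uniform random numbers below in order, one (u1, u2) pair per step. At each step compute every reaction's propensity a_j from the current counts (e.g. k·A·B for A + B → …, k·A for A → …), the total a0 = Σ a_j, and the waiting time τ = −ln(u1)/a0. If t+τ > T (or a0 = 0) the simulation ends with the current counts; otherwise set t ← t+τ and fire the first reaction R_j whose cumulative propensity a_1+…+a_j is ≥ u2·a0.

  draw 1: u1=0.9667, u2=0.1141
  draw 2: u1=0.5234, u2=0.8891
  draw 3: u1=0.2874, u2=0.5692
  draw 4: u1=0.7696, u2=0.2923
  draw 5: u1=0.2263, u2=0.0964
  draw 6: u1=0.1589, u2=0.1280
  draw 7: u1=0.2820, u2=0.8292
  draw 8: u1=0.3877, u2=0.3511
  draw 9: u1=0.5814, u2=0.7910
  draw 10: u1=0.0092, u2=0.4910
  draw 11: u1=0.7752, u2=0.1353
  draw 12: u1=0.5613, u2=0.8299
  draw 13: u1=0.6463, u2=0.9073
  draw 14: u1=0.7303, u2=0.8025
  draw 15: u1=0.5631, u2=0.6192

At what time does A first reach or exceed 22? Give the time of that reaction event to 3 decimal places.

Threshold first reached at t = 1.740

t=0.000: X=5 A=5 Q=6 Z=2
Draw 1: a1=0.172, a2=0.514, a3=0.740, a4=11.790, a0=13.216; τ=−ln(0.9667)/13.216=0.003 → t=0.003; u2·a0=0.1141·13.216=1.508; a1+…+a3=1.426 < 1.508 ≤ a1+…+a4=13.216 → R4 fires; X=4 A=7 Q=5 Z=2
Draw 2: a1=0.172, a2=0.514, a3=1.036, a4=7.860, a0=9.582; τ=−ln(0.5234)/9.582=0.068 → t=0.070; u2·a0=0.8891·9.582=8.519; a1+…+a3=1.722 < 8.519 ≤ a1+…+a4=9.582 → R4 fires; X=3 A=9 Q=4 Z=2
Draw 3: a1=0.172, a2=0.514, a3=1.332, a4=4.716, a0=6.734; τ=−ln(0.2874)/6.734=0.185 → t=0.255; u2·a0=0.5692·6.734=3.833; a1+…+a3=2.018 < 3.833 ≤ a1+…+a4=6.734 → R4 fires; X=2 A=11 Q=3 Z=2
Draw 4: a1=0.172, a2=0.514, a3=1.628, a4=2.358, a0=4.672; τ=−ln(0.7696)/4.672=0.056 → t=0.311; u2·a0=0.2923·4.672=1.366; a1+a2=0.686 < 1.366 ≤ a1+…+a3=2.314 → R3 fires; X=4 A=10 Q=3 Z=4
Draw 5: a1=0.344, a2=1.028, a3=1.480, a4=4.716, a0=7.568; τ=−ln(0.2263)/7.568=0.196 → t=0.508; u2·a0=0.0964·7.568=0.730; a1=0.344 < 0.730 ≤ a1+a2=1.372 → R2 fires; X=4 A=12 Q=5 Z=3
Draw 6: a1=0.258, a2=0.771, a3=1.776, a4=7.860, a0=10.665; τ=−ln(0.1589)/10.665=0.172 → t=0.680; u2·a0=0.1280·10.665=1.365; a1+a2=1.029 < 1.365 ≤ a1+…+a3=2.805 → R3 fires; X=6 A=11 Q=5 Z=5
Draw 7: a1=0.430, a2=1.285, a3=1.628, a4=11.790, a0=15.133; τ=−ln(0.2820)/15.133=0.084 → t=0.764; u2·a0=0.8292·15.133=12.548; a1+…+a3=3.343 < 12.548 ≤ a1+…+a4=15.133 → R4 fires; X=5 A=13 Q=4 Z=5
Draw 8: a1=0.430, a2=1.285, a3=1.924, a4=7.860, a0=11.499; τ=−ln(0.3877)/11.499=0.082 → t=0.846; u2·a0=0.3511·11.499=4.037; a1+…+a3=3.639 < 4.037 ≤ a1+…+a4=11.499 → R4 fires; X=4 A=15 Q=3 Z=5
Draw 9: a1=0.430, a2=1.285, a3=2.220, a4=4.716, a0=8.651; τ=−ln(0.5814)/8.651=0.063 → t=0.909; u2·a0=0.7910·8.651=6.843; a1+…+a3=3.935 < 6.843 ≤ a1+…+a4=8.651 → R4 fires; X=3 A=17 Q=2 Z=5
Draw 10: a1=0.430, a2=1.285, a3=2.516, a4=2.358, a0=6.589; τ=−ln(0.0092)/6.589=0.712 → t=1.620; u2·a0=0.4910·6.589=3.235; a1+a2=1.715 < 3.235 ≤ a1+…+a3=4.231 → R3 fires; X=5 A=16 Q=2 Z=7
Draw 11: a1=0.602, a2=1.799, a3=2.368, a4=3.930, a0=8.699; τ=−ln(0.7752)/8.699=0.029 → t=1.650; u2·a0=0.1353·8.699=1.177; a1=0.602 < 1.177 ≤ a1+a2=2.401 → R2 fires; X=5 A=18 Q=4 Z=6
Draw 12: a1=0.516, a2=1.542, a3=2.664, a4=7.860, a0=12.582; τ=−ln(0.5613)/12.582=0.046 → t=1.696; u2·a0=0.8299·12.582=10.442; a1+…+a3=4.722 < 10.442 ≤ a1+…+a4=12.582 → R4 fires; X=4 A=20 Q=3 Z=6
Draw 13: a1=0.516, a2=1.542, a3=2.960, a4=4.716, a0=9.734; τ=−ln(0.6463)/9.734=0.045 → t=1.740; u2·a0=0.9073·9.734=8.832; a1+…+a3=5.018 < 8.832 ≤ a1+…+a4=9.734 → R4 fires; X=3 A=22 Q=2 Z=6
Draw 14: a1=0.516, a2=1.542, a3=3.256, a4=2.358, a0=7.672; τ=−ln(0.7303)/7.672=0.041 → t=1.781; u2·a0=0.8025·7.672=6.157; a1+…+a3=5.314 < 6.157 ≤ a1+…+a4=7.672 → R4 fires; X=2 A=24 Q=1 Z=6
Draw 15: a1=0.516, a2=1.542, a3=3.552, a4=0.786, a0=6.396; τ=−ln(0.5631)/6.396=0.090 → t=1.871 > T=1.85: stop.
A first becomes ≥ 22 when it reaches 22 at the event at t=1.740.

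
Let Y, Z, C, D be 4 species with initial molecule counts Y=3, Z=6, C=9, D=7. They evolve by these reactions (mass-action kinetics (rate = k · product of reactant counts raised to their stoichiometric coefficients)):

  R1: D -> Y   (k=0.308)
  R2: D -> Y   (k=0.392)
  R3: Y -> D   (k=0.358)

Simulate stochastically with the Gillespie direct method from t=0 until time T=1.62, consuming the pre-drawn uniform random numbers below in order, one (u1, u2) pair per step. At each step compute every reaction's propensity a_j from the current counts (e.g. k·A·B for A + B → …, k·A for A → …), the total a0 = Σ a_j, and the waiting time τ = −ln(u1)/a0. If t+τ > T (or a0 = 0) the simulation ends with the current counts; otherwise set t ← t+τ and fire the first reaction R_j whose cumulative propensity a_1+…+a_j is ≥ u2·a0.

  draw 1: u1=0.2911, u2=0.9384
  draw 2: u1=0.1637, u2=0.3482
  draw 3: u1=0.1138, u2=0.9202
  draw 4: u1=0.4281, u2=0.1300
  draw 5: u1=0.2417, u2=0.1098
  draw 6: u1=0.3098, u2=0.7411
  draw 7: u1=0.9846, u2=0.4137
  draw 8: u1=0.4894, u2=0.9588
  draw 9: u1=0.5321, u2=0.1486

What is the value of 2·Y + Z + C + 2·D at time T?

Check how each reaction changes W = 2·Y + Z + C + 2·D (weight of products minus weight of reactants):
R1: D -> Y: (2·1) − (2·1) = 2 − 2 = 0
R2: D -> Y: (2·1) − (2·1) = 2 − 2 = 0
R3: Y -> D: (2·1) − (2·1) = 2 − 2 = 0
Every reaction leaves W unchanged, so W is conserved and no simulation is needed: W(T) = W(0) = 2·3 + 6 + 9 + 2·7 = 35

Value at T = 35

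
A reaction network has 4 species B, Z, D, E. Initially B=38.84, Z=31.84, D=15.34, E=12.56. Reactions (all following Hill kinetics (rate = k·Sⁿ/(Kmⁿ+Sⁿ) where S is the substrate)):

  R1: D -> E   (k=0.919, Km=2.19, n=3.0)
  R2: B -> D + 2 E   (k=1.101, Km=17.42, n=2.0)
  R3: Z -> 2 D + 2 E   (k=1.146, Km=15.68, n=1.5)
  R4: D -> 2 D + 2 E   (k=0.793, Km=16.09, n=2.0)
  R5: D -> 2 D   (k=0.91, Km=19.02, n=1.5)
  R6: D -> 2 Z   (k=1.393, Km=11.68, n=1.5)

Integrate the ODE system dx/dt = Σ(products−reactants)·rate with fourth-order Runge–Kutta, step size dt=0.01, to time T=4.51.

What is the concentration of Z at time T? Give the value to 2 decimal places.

RK4 with dt=0.01: 451 steps to T=4.51. Trajectory (selected grid times):
t=0.00: B=38.84 Z=31.84 D=15.34 E=12.56
t=0.50: B=38.38 Z=32.26 D=16.16 E=15.17
t=1.00: B=37.93 Z=32.71 D=16.98 E=17.81
t=1.50: B=37.47 Z=33.18 D=17.82 E=20.47
t=2.00: B=37.02 Z=33.66 D=18.66 E=23.14
t=2.51: B=36.56 Z=34.18 D=19.53 E=25.89
t=3.01: B=36.12 Z=34.70 D=20.39 E=28.60
t=3.51: B=35.67 Z=35.24 D=21.26 E=31.33
t=4.01: B=35.23 Z=35.80 D=22.14 E=34.07
t=4.51: B=34.79 Z=36.37 D=23.02 E=36.83
Read off Z at T=4.51: 36.37

Z at T = 36.37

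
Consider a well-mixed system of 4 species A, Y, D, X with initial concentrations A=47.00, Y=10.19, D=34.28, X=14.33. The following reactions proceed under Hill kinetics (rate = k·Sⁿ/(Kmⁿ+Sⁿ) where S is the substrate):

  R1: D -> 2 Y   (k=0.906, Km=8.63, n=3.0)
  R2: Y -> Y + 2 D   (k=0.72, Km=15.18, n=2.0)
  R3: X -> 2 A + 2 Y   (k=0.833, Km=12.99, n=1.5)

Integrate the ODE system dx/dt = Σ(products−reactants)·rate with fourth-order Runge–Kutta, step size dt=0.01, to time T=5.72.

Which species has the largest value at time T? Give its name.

RK4 with dt=0.01: 572 steps to T=5.72. Trajectory (selected grid times):
t=0.00: A=47.00 Y=10.19 D=34.28 X=14.33
t=0.64: A=47.57 Y=11.90 D=34.03 X=14.05
t=1.27: A=48.12 Y=13.57 D=33.84 X=13.77
t=1.91: A=48.67 Y=15.27 D=33.71 X=13.49
t=2.54: A=49.21 Y=16.93 D=33.63 X=13.23
t=3.18: A=49.74 Y=18.60 D=33.59 X=12.96
t=3.81: A=50.26 Y=20.24 D=33.59 X=12.70
t=4.45: A=50.78 Y=21.90 D=33.63 X=12.44
t=5.08: A=51.29 Y=23.53 D=33.69 X=12.19
t=5.72: A=51.79 Y=25.18 D=33.79 X=11.93
At T=5.72: A=51.79 Y=25.18 D=33.79 X=11.93; the largest is A.

Dominant species at T: A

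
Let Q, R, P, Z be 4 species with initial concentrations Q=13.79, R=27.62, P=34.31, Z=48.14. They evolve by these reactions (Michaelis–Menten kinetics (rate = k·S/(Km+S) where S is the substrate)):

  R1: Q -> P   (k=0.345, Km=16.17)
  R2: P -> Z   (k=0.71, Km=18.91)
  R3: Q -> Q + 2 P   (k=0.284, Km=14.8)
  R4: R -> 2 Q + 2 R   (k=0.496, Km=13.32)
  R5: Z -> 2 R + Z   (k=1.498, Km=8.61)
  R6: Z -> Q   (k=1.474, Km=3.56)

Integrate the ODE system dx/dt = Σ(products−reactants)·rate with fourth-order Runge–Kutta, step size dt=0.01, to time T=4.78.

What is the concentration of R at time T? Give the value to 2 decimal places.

R at T = 41.39

RK4 with dt=0.01: 478 steps to T=4.78. Trajectory (selected grid times):
t=0.00: Q=13.79 R=27.62 P=34.31 Z=48.14
t=0.53: Q=14.79 R=29.14 P=34.30 Z=47.66
t=1.06: Q=15.79 R=30.67 P=34.30 Z=47.17
t=1.59: Q=16.79 R=32.20 P=34.31 Z=46.69
t=2.12: Q=17.80 R=33.72 P=34.32 Z=46.20
t=2.66: Q=18.83 R=35.28 P=34.34 Z=45.71
t=3.19: Q=19.84 R=36.81 P=34.37 Z=45.23
t=3.72: Q=20.85 R=38.33 P=34.40 Z=44.75
t=4.25: Q=21.86 R=39.86 P=34.44 Z=44.27
t=4.78: Q=22.87 R=41.39 P=34.49 Z=43.79
Read off R at T=4.78: 41.39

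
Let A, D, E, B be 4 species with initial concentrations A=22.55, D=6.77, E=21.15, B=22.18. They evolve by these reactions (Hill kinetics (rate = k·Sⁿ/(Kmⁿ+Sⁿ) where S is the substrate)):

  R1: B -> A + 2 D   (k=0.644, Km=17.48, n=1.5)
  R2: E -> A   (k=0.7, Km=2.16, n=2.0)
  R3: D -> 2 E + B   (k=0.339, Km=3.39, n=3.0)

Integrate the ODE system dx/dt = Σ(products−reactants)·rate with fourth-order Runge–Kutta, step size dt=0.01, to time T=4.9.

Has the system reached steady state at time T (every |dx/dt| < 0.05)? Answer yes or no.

Steady state at T: no

RK4 with dt=0.01: 490 steps to T=4.9. Trajectory (selected grid times):
t=0.00: A=22.55 D=6.77 E=21.15 B=22.18
t=0.54: A=23.13 D=7.02 E=21.10 B=22.14
t=1.09: A=23.72 D=7.26 E=21.06 B=22.10
t=1.63: A=24.30 D=7.50 E=21.02 B=22.06
t=2.18: A=24.88 D=7.75 E=20.98 B=22.03
t=2.72: A=25.46 D=7.99 E=20.95 B=21.99
t=3.27: A=26.05 D=8.23 E=20.91 B=21.96
t=3.81: A=26.63 D=8.46 E=20.88 B=21.93
t=4.36: A=27.22 D=8.70 E=20.85 B=21.90
t=4.90: A=27.79 D=8.93 E=20.82 B=21.87
Rates at T: R1=0.3756, R2=0.6925, R3=0.3214
dx/dt at T (Σ net stoichiometry × rate): A=+1.0681, D=+0.4297, E=-0.0497, B=-0.0541
Largest |dx/dt| is |+1.0681| (A) ≥ 0.05 → not steady.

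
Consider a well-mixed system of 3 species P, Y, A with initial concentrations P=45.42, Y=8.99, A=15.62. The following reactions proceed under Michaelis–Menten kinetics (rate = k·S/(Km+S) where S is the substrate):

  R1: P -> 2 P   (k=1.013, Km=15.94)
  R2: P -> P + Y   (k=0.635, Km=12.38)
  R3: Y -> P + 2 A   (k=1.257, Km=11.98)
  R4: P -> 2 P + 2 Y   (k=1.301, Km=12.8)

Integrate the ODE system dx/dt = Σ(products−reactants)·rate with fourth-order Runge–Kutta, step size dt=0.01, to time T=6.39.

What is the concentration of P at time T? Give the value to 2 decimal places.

RK4 with dt=0.01: 639 steps to T=6.39. Trajectory (selected grid times):
t=0.00: P=45.42 Y=8.99 A=15.62
t=0.71: P=47.08 Y=10.39 A=16.42
t=1.42: P=48.77 Y=11.78 A=17.28
t=2.13: P=50.51 Y=13.16 A=18.19
t=2.84: P=52.28 Y=14.52 A=19.14
t=3.55: P=54.07 Y=15.88 A=20.14
t=4.26: P=55.90 Y=17.22 A=21.18
t=4.97: P=57.75 Y=18.57 A=22.24
t=5.68: P=59.62 Y=19.91 A=23.34
t=6.39: P=61.52 Y=21.24 A=24.47
Read off P at T=6.39: 61.52

P at T = 61.52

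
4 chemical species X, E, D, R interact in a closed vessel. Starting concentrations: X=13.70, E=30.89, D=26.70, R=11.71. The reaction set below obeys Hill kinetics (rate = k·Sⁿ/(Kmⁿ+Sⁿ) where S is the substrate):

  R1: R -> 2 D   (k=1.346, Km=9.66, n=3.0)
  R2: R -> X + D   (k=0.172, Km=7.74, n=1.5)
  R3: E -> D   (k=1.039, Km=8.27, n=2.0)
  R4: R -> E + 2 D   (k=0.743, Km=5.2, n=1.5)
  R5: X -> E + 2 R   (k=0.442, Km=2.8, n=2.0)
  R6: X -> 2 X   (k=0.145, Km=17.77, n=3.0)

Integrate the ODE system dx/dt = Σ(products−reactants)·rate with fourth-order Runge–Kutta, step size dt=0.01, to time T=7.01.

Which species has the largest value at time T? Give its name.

RK4 with dt=0.01: 701 steps to T=7.01. Trajectory (selected grid times):
t=0.00: X=13.70 E=30.89 D=26.70 R=11.71
t=0.78: X=13.49 E=30.91 D=29.74 R=11.19
t=1.56: X=13.28 E=30.92 D=32.70 R=10.70
t=2.34: X=13.06 E=30.92 D=35.57 R=10.26
t=3.12: X=12.85 E=30.92 D=38.37 R=9.86
t=3.89: X=12.63 E=30.91 D=41.05 R=9.50
t=4.67: X=12.41 E=30.89 D=43.70 R=9.18
t=5.45: X=12.18 E=30.86 D=46.28 R=8.88
t=6.23: X=11.95 E=30.83 D=48.80 R=8.62
t=7.01: X=11.72 E=30.79 D=51.26 R=8.38
At T=7.01: X=11.72 E=30.79 D=51.26 R=8.38; the largest is D.

Dominant species at T: D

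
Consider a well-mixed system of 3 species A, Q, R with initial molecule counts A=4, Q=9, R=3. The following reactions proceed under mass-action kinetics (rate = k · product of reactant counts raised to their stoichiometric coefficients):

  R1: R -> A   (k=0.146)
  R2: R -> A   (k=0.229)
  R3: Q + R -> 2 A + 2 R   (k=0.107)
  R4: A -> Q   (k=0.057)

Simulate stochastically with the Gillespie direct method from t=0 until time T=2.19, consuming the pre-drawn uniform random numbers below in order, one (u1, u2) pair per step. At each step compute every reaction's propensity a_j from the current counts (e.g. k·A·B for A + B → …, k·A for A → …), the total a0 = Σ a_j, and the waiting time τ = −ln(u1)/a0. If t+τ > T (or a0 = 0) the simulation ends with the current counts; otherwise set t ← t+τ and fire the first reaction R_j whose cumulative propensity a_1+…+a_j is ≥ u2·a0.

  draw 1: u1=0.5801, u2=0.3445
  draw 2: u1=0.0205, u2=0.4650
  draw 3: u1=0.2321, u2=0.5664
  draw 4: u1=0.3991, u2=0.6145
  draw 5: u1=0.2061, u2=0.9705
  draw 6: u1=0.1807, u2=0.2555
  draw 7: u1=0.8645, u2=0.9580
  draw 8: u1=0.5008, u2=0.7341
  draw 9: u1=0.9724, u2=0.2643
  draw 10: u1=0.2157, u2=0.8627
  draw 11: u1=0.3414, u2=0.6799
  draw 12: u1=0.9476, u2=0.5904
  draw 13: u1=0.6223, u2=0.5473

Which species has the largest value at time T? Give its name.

t=0.000: A=4 Q=9 R=3
Draw 1: a1=0.438, a2=0.687, a3=2.889, a4=0.228, a0=4.242; τ=−ln(0.5801)/4.242=0.128 → t=0.128; u2·a0=0.3445·4.242=1.461; a1+a2=1.125 < 1.461 ≤ a1+…+a3=4.014 → R3 fires; A=6 Q=8 R=4
Draw 2: a1=0.584, a2=0.916, a3=3.424, a4=0.342, a0=5.266; τ=−ln(0.0205)/5.266=0.738 → t=0.867; u2·a0=0.4650·5.266=2.449; a1+a2=1.500 < 2.449 ≤ a1+…+a3=4.924 → R3 fires; A=8 Q=7 R=5
Draw 3: a1=0.730, a2=1.145, a3=3.745, a4=0.456, a0=6.076; τ=−ln(0.2321)/6.076=0.240 → t=1.107; u2·a0=0.5664·6.076=3.441; a1+a2=1.875 < 3.441 ≤ a1+…+a3=5.620 → R3 fires; A=10 Q=6 R=6
Draw 4: a1=0.876, a2=1.374, a3=3.852, a4=0.570, a0=6.672; τ=−ln(0.3991)/6.672=0.138 → t=1.245; u2·a0=0.6145·6.672=4.100; a1+a2=2.250 < 4.100 ≤ a1+…+a3=6.102 → R3 fires; A=12 Q=5 R=7
Draw 5: a1=1.022, a2=1.603, a3=3.745, a4=0.684, a0=7.054; τ=−ln(0.2061)/7.054=0.224 → t=1.469; u2·a0=0.9705·7.054=6.846; a1+…+a3=6.370 < 6.846 ≤ a1+…+a4=7.054 → R4 fires; A=11 Q=6 R=7
Draw 6: a1=1.022, a2=1.603, a3=4.494, a4=0.627, a0=7.746; τ=−ln(0.1807)/7.746=0.221 → t=1.689; u2·a0=0.2555·7.746=1.979; a1=1.022 < 1.979 ≤ a1+a2=2.625 → R2 fires; A=12 Q=6 R=6
Draw 7: a1=0.876, a2=1.374, a3=3.852, a4=0.684, a0=6.786; τ=−ln(0.8645)/6.786=0.021 → t=1.711; u2·a0=0.9580·6.786=6.501; a1+…+a3=6.102 < 6.501 ≤ a1+…+a4=6.786 → R4 fires; A=11 Q=7 R=6
Draw 8: a1=0.876, a2=1.374, a3=4.494, a4=0.627, a0=7.371; τ=−ln(0.5008)/7.371=0.094 → t=1.805; u2·a0=0.7341·7.371=5.411; a1+a2=2.250 < 5.411 ≤ a1+…+a3=6.744 → R3 fires; A=13 Q=6 R=7
Draw 9: a1=1.022, a2=1.603, a3=4.494, a4=0.741, a0=7.860; τ=−ln(0.9724)/7.860=0.004 → t=1.808; u2·a0=0.2643·7.860=2.077; a1=1.022 < 2.077 ≤ a1+a2=2.625 → R2 fires; A=14 Q=6 R=6
Draw 10: a1=0.876, a2=1.374, a3=3.852, a4=0.798, a0=6.900; τ=−ln(0.2157)/6.900=0.222 → t=2.031; u2·a0=0.8627·6.900=5.953; a1+a2=2.250 < 5.953 ≤ a1+…+a3=6.102 → R3 fires; A=16 Q=5 R=7
Draw 11: a1=1.022, a2=1.603, a3=3.745, a4=0.912, a0=7.282; τ=−ln(0.3414)/7.282=0.148 → t=2.178; u2·a0=0.6799·7.282=4.951; a1+a2=2.625 < 4.951 ≤ a1+…+a3=6.370 → R3 fires; A=18 Q=4 R=8
Draw 12: a1=1.168, a2=1.832, a3=3.424, a4=1.026, a0=7.450; τ=−ln(0.9476)/7.450=0.007 → t=2.185; u2·a0=0.5904·7.450=4.398; a1+a2=3.000 < 4.398 ≤ a1+…+a3=6.424 → R3 fires; A=20 Q=3 R=9
Draw 13: a1=1.314, a2=2.061, a3=2.889, a4=1.140, a0=7.404; τ=−ln(0.6223)/7.404=0.064 → t=2.249 > T=2.19: stop.
At T=2.19: A=20 Q=3 R=9; the largest is A.

Dominant species at T: A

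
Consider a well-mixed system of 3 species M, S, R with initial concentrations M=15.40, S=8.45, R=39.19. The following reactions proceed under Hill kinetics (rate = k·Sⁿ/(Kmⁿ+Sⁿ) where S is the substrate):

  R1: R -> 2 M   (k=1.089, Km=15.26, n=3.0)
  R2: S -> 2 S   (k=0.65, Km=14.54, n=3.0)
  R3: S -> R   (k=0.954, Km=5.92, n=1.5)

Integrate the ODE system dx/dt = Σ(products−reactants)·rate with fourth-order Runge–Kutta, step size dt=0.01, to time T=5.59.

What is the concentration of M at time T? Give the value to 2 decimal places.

M at T = 26.83

RK4 with dt=0.01: 559 steps to T=5.59. Trajectory (selected grid times):
t=0.00: M=15.40 S=8.45 R=39.19
t=0.62: M=16.67 S=8.14 R=38.92
t=1.24: M=17.95 S=7.84 R=38.65
t=1.86: M=19.22 S=7.54 R=38.36
t=2.48: M=20.49 S=7.24 R=38.07
t=3.11: M=21.78 S=6.94 R=37.77
t=3.73: M=23.04 S=6.65 R=37.46
t=4.35: M=24.31 S=6.37 R=37.15
t=4.97: M=25.57 S=6.09 R=36.83
t=5.59: M=26.83 S=5.82 R=36.49
Read off M at T=5.59: 26.83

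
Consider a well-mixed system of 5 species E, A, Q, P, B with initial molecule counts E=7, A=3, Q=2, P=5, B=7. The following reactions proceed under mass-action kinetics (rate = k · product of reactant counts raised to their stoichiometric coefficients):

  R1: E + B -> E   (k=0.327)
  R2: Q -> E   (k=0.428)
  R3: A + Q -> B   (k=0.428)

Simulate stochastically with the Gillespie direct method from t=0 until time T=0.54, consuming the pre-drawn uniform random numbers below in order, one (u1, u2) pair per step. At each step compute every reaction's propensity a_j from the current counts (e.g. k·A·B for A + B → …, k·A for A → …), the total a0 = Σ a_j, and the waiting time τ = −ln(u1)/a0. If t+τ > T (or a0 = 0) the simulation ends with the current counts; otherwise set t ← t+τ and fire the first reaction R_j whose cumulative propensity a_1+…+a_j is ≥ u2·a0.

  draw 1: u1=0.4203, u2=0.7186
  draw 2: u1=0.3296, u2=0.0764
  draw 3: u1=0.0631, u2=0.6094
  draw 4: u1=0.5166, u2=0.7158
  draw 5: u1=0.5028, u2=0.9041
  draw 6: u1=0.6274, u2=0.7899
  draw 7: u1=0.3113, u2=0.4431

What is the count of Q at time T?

t=0.000: E=7 A=3 Q=2 P=5 B=7
Draw 1: a1=16.023, a2=0.856, a3=2.568, a0=19.447; τ=−ln(0.4203)/19.447=0.045 → t=0.045; u2·a0=0.7186·19.447=13.975 ≤ a1=16.023 → R1 fires; E=7 A=3 Q=2 P=5 B=6
Draw 2: a1=13.734, a2=0.856, a3=2.568, a0=17.158; τ=−ln(0.3296)/17.158=0.065 → t=0.109; u2·a0=0.0764·17.158=1.311 ≤ a1=13.734 → R1 fires; E=7 A=3 Q=2 P=5 B=5
Draw 3: a1=11.445, a2=0.856, a3=2.568, a0=14.869; τ=−ln(0.0631)/14.869=0.186 → t=0.295; u2·a0=0.6094·14.869=9.061 ≤ a1=11.445 → R1 fires; E=7 A=3 Q=2 P=5 B=4
Draw 4: a1=9.156, a2=0.856, a3=2.568, a0=12.580; τ=−ln(0.5166)/12.580=0.053 → t=0.348; u2·a0=0.7158·12.580=9.005 ≤ a1=9.156 → R1 fires; E=7 A=3 Q=2 P=5 B=3
Draw 5: a1=6.867, a2=0.856, a3=2.568, a0=10.291; τ=−ln(0.5028)/10.291=0.067 → t=0.414; u2·a0=0.9041·10.291=9.304; a1+a2=7.723 < 9.304 ≤ a1+…+a3=10.291 → R3 fires; E=7 A=2 Q=1 P=5 B=4
Draw 6: a1=9.156, a2=0.428, a3=0.856, a0=10.440; τ=−ln(0.6274)/10.440=0.045 → t=0.459; u2·a0=0.7899·10.440=8.247 ≤ a1=9.156 → R1 fires; E=7 A=2 Q=1 P=5 B=3
Draw 7: a1=6.867, a2=0.428, a3=0.856, a0=8.151; τ=−ln(0.3113)/8.151=0.143 → t=0.602 > T=0.54: stop.
Read off Q at T=0.54: 1

Q at T = 1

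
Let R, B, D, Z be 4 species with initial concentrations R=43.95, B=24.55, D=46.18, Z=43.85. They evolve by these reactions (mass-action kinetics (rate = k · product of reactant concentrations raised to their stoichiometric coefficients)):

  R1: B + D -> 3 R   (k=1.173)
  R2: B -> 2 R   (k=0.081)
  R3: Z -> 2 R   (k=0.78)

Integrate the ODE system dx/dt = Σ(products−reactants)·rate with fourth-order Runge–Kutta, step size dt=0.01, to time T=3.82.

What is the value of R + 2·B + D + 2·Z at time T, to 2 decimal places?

Value at T = 226.93

Check how each reaction changes W = R + 2·B + D + 2·Z (weight of products minus weight of reactants):
R1: B + D -> 3 R: (1·3) − (2·1 + 1·1) = 3 − 3 = 0
R2: B -> 2 R: (1·2) − (2·1) = 2 − 2 = 0
R3: Z -> 2 R: (1·2) − (2·1) = 2 − 2 = 0
Every reaction leaves W unchanged, so W is conserved and no simulation is needed: W(T) = W(0) = 43.95 + 2·24.55 + 46.18 + 2·43.85 = 226.93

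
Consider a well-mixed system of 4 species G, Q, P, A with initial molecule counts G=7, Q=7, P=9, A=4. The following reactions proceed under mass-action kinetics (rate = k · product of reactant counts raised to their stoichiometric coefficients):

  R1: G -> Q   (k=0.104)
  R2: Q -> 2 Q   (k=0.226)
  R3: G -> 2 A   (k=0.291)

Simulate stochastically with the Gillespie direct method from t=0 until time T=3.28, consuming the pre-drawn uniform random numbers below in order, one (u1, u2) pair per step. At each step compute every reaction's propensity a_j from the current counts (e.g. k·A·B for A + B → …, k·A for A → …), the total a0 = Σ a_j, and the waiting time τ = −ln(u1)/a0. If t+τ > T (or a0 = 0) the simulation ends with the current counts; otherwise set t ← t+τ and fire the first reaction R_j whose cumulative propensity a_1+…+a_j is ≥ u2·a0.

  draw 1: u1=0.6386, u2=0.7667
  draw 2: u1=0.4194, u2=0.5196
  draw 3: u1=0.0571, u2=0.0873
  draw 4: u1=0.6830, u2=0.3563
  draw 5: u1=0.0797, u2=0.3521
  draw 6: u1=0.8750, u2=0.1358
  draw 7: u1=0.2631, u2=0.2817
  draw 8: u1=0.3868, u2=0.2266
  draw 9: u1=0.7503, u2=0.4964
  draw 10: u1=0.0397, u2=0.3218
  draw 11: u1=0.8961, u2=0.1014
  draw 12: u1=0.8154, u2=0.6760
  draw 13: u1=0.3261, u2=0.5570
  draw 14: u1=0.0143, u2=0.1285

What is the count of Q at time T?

t=0.000: G=7 Q=7 P=9 A=4
Draw 1: a1=0.728, a2=1.582, a3=2.037, a0=4.347; τ=−ln(0.6386)/4.347=0.103 → t=0.103; u2·a0=0.7667·4.347=3.333; a1+a2=2.310 < 3.333 ≤ a1+…+a3=4.347 → R3 fires; G=6 Q=7 P=9 A=6
Draw 2: a1=0.624, a2=1.582, a3=1.746, a0=3.952; τ=−ln(0.4194)/3.952=0.220 → t=0.323; u2·a0=0.5196·3.952=2.053; a1=0.624 < 2.053 ≤ a1+a2=2.206 → R2 fires; G=6 Q=8 P=9 A=6
Draw 3: a1=0.624, a2=1.808, a3=1.746, a0=4.178; τ=−ln(0.0571)/4.178=0.685 → t=1.008; u2·a0=0.0873·4.178=0.365 ≤ a1=0.624 → R1 fires; G=5 Q=9 P=9 A=6
Draw 4: a1=0.520, a2=2.034, a3=1.455, a0=4.009; τ=−ln(0.6830)/4.009=0.095 → t=1.103; u2·a0=0.3563·4.009=1.428; a1=0.520 < 1.428 ≤ a1+a2=2.554 → R2 fires; G=5 Q=10 P=9 A=6
Draw 5: a1=0.520, a2=2.260, a3=1.455, a0=4.235; τ=−ln(0.0797)/4.235=0.597 → t=1.701; u2·a0=0.3521·4.235=1.491; a1=0.520 < 1.491 ≤ a1+a2=2.780 → R2 fires; G=5 Q=11 P=9 A=6
Draw 6: a1=0.520, a2=2.486, a3=1.455, a0=4.461; τ=−ln(0.8750)/4.461=0.030 → t=1.731; u2·a0=0.1358·4.461=0.606; a1=0.520 < 0.606 ≤ a1+a2=3.006 → R2 fires; G=5 Q=12 P=9 A=6
Draw 7: a1=0.520, a2=2.712, a3=1.455, a0=4.687; τ=−ln(0.2631)/4.687=0.285 → t=2.015; u2·a0=0.2817·4.687=1.320; a1=0.520 < 1.320 ≤ a1+a2=3.232 → R2 fires; G=5 Q=13 P=9 A=6
Draw 8: a1=0.520, a2=2.938, a3=1.455, a0=4.913; τ=−ln(0.3868)/4.913=0.193 → t=2.209; u2·a0=0.2266·4.913=1.113; a1=0.520 < 1.113 ≤ a1+a2=3.458 → R2 fires; G=5 Q=14 P=9 A=6
Draw 9: a1=0.520, a2=3.164, a3=1.455, a0=5.139; τ=−ln(0.7503)/5.139=0.056 → t=2.265; u2·a0=0.4964·5.139=2.551; a1=0.520 < 2.551 ≤ a1+a2=3.684 → R2 fires; G=5 Q=15 P=9 A=6
Draw 10: a1=0.520, a2=3.390, a3=1.455, a0=5.365; τ=−ln(0.0397)/5.365=0.601 → t=2.866; u2·a0=0.3218·5.365=1.726; a1=0.520 < 1.726 ≤ a1+a2=3.910 → R2 fires; G=5 Q=16 P=9 A=6
Draw 11: a1=0.520, a2=3.616, a3=1.455, a0=5.591; τ=−ln(0.8961)/5.591=0.020 → t=2.886; u2·a0=0.1014·5.591=0.567; a1=0.520 < 0.567 ≤ a1+a2=4.136 → R2 fires; G=5 Q=17 P=9 A=6
Draw 12: a1=0.520, a2=3.842, a3=1.455, a0=5.817; τ=−ln(0.8154)/5.817=0.035 → t=2.921; u2·a0=0.6760·5.817=3.932; a1=0.520 < 3.932 ≤ a1+a2=4.362 → R2 fires; G=5 Q=18 P=9 A=6
Draw 13: a1=0.520, a2=4.068, a3=1.455, a0=6.043; τ=−ln(0.3261)/6.043=0.185 → t=3.106; u2·a0=0.5570·6.043=3.366; a1=0.520 < 3.366 ≤ a1+a2=4.588 → R2 fires; G=5 Q=19 P=9 A=6
Draw 14: a1=0.520, a2=4.294, a3=1.455, a0=6.269; τ=−ln(0.0143)/6.269=0.678 → t=3.784 > T=3.28: stop.
Read off Q at T=3.28: 19

Q at T = 19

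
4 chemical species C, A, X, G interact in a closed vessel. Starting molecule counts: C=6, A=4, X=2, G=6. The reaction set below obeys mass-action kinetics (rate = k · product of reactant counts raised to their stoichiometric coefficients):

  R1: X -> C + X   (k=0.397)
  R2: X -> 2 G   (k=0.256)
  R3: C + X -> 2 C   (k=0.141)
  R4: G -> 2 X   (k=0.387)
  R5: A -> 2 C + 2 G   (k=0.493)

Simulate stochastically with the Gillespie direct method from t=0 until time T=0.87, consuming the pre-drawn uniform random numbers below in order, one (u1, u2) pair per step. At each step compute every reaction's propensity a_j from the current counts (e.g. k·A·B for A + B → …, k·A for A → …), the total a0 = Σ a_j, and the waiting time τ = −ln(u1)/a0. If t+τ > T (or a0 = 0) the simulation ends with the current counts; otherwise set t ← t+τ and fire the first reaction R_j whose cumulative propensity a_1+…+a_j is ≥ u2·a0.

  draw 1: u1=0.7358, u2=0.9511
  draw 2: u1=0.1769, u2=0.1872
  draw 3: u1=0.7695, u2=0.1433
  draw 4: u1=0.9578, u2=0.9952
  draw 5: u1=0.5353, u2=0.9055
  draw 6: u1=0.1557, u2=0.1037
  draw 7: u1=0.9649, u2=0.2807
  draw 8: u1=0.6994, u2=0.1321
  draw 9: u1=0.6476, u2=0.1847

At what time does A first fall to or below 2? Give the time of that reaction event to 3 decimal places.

Threshold first reached at t = 0.305

t=0.000: C=6 A=4 X=2 G=6
Draw 1: a1=0.794, a2=0.512, a3=1.692, a4=2.322, a5=1.972, a0=7.292; τ=−ln(0.7358)/7.292=0.042 → t=0.042; u2·a0=0.9511·7.292=6.935; a1+…+a4=5.320 < 6.935 ≤ a1+…+a5=7.292 → R5 fires; C=8 A=3 X=2 G=8
Draw 2: a1=0.794, a2=0.512, a3=2.256, a4=3.096, a5=1.479, a0=8.137; τ=−ln(0.1769)/8.137=0.213 → t=0.255; u2·a0=0.1872·8.137=1.523; a1+a2=1.306 < 1.523 ≤ a1+…+a3=3.562 → R3 fires; C=9 A=3 X=1 G=8
Draw 3: a1=0.397, a2=0.256, a3=1.269, a4=3.096, a5=1.479, a0=6.497; τ=−ln(0.7695)/6.497=0.040 → t=0.295; u2·a0=0.1433·6.497=0.931; a1+a2=0.653 < 0.931 ≤ a1+…+a3=1.922 → R3 fires; C=10 A=3 X=0 G=8
Draw 4: a1=0.000, a2=0.000, a3=0.000, a4=3.096, a5=1.479, a0=4.575; τ=−ln(0.9578)/4.575=0.009 → t=0.305; u2·a0=0.9952·4.575=4.553; a1+…+a4=3.096 < 4.553 ≤ a1+…+a5=4.575 → R5 fires; C=12 A=2 X=0 G=10
Draw 5: a1=0.000, a2=0.000, a3=0.000, a4=3.870, a5=0.986, a0=4.856; τ=−ln(0.5353)/4.856=0.129 → t=0.433; u2·a0=0.9055·4.856=4.397; a1+…+a4=3.870 < 4.397 ≤ a1+…+a5=4.856 → R5 fires; C=14 A=1 X=0 G=12
Draw 6: a1=0.000, a2=0.000, a3=0.000, a4=4.644, a5=0.493, a0=5.137; τ=−ln(0.1557)/5.137=0.362 → t=0.795; u2·a0=0.1037·5.137=0.533; a1+…+a3=0.000 < 0.533 ≤ a1+…+a4=4.644 → R4 fires; C=14 A=1 X=2 G=11
Draw 7: a1=0.794, a2=0.512, a3=3.948, a4=4.257, a5=0.493, a0=10.004; τ=−ln(0.9649)/10.004=0.004 → t=0.799; u2·a0=0.2807·10.004=2.808; a1+a2=1.306 < 2.808 ≤ a1+…+a3=5.254 → R3 fires; C=15 A=1 X=1 G=11
Draw 8: a1=0.397, a2=0.256, a3=2.115, a4=4.257, a5=0.493, a0=7.518; τ=−ln(0.6994)/7.518=0.048 → t=0.847; u2·a0=0.1321·7.518=0.993; a1+a2=0.653 < 0.993 ≤ a1+…+a3=2.768 → R3 fires; C=16 A=1 X=0 G=11
Draw 9: a1=0.000, a2=0.000, a3=0.000, a4=4.257, a5=0.493, a0=4.750; τ=−ln(0.6476)/4.750=0.091 → t=0.938 > T=0.87: stop.
A first becomes ≤ 2 when it reaches 2 at the event at t=0.305.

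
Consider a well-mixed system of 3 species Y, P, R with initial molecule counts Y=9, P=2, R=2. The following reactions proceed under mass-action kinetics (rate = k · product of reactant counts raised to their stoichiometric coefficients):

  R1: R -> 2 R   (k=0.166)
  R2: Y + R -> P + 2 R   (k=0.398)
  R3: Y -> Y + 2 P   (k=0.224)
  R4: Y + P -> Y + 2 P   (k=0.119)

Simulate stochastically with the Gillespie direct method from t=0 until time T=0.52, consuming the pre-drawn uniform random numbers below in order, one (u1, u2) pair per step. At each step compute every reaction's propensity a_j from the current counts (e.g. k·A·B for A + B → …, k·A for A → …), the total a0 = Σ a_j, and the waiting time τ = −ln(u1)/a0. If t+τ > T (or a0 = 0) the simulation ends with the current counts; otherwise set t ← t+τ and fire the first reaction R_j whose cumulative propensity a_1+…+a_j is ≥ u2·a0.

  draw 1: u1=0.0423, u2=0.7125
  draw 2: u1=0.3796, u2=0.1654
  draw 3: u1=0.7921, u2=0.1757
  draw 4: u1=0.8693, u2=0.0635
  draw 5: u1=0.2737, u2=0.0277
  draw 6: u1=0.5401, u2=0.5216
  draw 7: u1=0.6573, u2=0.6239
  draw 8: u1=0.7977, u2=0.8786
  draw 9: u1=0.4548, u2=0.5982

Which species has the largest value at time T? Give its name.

Dominant species at T: P

t=0.000: Y=9 P=2 R=2
Draw 1: a1=0.332, a2=7.164, a3=2.016, a4=2.142, a0=11.654; τ=−ln(0.0423)/11.654=0.271 → t=0.271; u2·a0=0.7125·11.654=8.303; a1+a2=7.496 < 8.303 ≤ a1+…+a3=9.512 → R3 fires; Y=9 P=4 R=2
Draw 2: a1=0.332, a2=7.164, a3=2.016, a4=4.284, a0=13.796; τ=−ln(0.3796)/13.796=0.070 → t=0.342; u2·a0=0.1654·13.796=2.282; a1=0.332 < 2.282 ≤ a1+a2=7.496 → R2 fires; Y=8 P=5 R=3
Draw 3: a1=0.498, a2=9.552, a3=1.792, a4=4.760, a0=16.602; τ=−ln(0.7921)/16.602=0.014 → t=0.356; u2·a0=0.1757·16.602=2.917; a1=0.498 < 2.917 ≤ a1+a2=10.050 → R2 fires; Y=7 P=6 R=4
Draw 4: a1=0.664, a2=11.144, a3=1.568, a4=4.998, a0=18.374; τ=−ln(0.8693)/18.374=0.008 → t=0.363; u2·a0=0.0635·18.374=1.167; a1=0.664 < 1.167 ≤ a1+a2=11.808 → R2 fires; Y=6 P=7 R=5
Draw 5: a1=0.830, a2=11.940, a3=1.344, a4=4.998, a0=19.112; τ=−ln(0.2737)/19.112=0.068 → t=0.431; u2·a0=0.0277·19.112=0.529 ≤ a1=0.830 → R1 fires; Y=6 P=7 R=6
Draw 6: a1=0.996, a2=14.328, a3=1.344, a4=4.998, a0=21.666; τ=−ln(0.5401)/21.666=0.028 → t=0.460; u2·a0=0.5216·21.666=11.301; a1=0.996 < 11.301 ≤ a1+a2=15.324 → R2 fires; Y=5 P=8 R=7
Draw 7: a1=1.162, a2=13.930, a3=1.120, a4=4.760, a0=20.972; τ=−ln(0.6573)/20.972=0.020 → t=0.480; u2·a0=0.6239·20.972=13.084; a1=1.162 < 13.084 ≤ a1+a2=15.092 → R2 fires; Y=4 P=9 R=8
Draw 8: a1=1.328, a2=12.736, a3=0.896, a4=4.284, a0=19.244; τ=−ln(0.7977)/19.244=0.012 → t=0.491; u2·a0=0.8786·19.244=16.908; a1+…+a3=14.960 < 16.908 ≤ a1+…+a4=19.244 → R4 fires; Y=4 P=10 R=8
Draw 9: a1=1.328, a2=12.736, a3=0.896, a4=4.760, a0=19.720; τ=−ln(0.4548)/19.720=0.040 → t=0.531 > T=0.52: stop.
At T=0.52: Y=4 P=10 R=8; the largest is P.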